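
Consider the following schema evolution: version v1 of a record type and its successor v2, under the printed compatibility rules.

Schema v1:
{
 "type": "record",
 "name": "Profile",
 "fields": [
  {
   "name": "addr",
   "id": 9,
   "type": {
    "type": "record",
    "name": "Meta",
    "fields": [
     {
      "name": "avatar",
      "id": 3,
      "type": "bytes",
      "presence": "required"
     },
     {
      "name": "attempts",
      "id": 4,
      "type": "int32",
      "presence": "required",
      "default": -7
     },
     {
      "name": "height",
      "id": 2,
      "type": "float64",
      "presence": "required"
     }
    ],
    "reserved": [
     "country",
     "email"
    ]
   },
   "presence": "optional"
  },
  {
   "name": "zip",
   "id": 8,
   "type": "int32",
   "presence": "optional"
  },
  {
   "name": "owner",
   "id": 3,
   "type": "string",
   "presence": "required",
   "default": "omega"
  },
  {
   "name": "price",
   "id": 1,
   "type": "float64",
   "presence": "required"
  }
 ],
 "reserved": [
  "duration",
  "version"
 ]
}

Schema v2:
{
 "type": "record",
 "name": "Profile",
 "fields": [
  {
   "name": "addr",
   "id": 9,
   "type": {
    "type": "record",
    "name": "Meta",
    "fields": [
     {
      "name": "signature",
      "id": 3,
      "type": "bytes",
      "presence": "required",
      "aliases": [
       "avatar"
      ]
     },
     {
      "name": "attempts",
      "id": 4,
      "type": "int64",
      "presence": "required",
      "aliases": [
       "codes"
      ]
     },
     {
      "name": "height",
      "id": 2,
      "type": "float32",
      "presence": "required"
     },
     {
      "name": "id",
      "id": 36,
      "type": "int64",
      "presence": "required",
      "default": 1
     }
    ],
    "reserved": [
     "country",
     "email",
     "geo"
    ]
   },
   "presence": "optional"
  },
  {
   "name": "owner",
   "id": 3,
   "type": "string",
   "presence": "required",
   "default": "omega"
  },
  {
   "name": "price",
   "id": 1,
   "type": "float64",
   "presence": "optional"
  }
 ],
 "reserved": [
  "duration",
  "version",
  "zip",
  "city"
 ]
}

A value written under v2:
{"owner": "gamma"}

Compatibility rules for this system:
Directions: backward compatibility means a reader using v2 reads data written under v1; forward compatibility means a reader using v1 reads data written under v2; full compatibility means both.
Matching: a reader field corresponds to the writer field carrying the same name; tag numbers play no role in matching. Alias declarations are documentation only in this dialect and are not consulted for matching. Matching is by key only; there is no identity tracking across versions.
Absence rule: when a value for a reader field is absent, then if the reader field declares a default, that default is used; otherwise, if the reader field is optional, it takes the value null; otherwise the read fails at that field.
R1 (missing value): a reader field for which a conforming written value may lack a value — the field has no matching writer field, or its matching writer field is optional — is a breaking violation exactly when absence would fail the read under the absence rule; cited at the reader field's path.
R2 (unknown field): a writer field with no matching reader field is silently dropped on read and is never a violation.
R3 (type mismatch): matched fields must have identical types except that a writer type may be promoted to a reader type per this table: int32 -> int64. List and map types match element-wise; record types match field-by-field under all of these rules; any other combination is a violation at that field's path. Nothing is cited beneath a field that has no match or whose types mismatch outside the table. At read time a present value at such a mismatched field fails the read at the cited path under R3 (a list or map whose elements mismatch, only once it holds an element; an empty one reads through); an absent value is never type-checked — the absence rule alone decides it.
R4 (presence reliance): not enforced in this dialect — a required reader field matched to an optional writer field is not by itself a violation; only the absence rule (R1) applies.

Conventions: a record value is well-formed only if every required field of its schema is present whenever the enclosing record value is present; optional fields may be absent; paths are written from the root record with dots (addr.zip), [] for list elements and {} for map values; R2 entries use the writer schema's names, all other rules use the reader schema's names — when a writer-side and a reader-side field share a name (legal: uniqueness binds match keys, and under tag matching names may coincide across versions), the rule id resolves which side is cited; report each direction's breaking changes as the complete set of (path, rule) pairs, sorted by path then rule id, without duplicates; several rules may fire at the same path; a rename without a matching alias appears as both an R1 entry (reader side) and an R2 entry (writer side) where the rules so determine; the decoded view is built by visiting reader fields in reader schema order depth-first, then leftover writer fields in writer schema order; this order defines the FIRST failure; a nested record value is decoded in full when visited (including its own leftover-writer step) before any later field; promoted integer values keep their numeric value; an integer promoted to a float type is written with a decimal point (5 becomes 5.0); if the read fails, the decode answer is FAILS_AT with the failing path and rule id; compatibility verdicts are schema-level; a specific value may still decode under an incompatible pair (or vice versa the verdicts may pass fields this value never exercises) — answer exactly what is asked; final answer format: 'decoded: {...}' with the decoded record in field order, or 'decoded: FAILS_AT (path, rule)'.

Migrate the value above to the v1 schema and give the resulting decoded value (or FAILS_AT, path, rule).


in Profile below, arrows point writer -> reader
decode (reader v1):
  addr := null (absent, optional -> null)
  zip := null (absent, optional -> null)
  owner := "gamma"
  read fails at price under R1 (no fill)
  => FAILS_AT (price, R1)
ruling out the remaining Profile differences:
  field height in record Meta: type float64 changed to float32 -> schema-level compatibility only; this Profile value's decode is unchanged
  field attempts in record Meta: type int32 changed to int64 (its default is dropped) -> schema-level compatibility only; this Profile value's decode is unchanged
  renamed field avatar to signature in record Meta (alias avatar declared on the renamed field) -> schema-level compatibility only; this Profile value's decode is unchanged
  removed field zip from record Profile (its key "zip" joins the reserved list) -> inert under this dialect — no rule fires on Profile and the result does not move
  added field id to record Meta: required int64, tag 36, default 1 (in v2 it sits last) -> inert under this dialect — no rule fires on Profile and the result does not move

decoded: FAILS_AT (price, R1)


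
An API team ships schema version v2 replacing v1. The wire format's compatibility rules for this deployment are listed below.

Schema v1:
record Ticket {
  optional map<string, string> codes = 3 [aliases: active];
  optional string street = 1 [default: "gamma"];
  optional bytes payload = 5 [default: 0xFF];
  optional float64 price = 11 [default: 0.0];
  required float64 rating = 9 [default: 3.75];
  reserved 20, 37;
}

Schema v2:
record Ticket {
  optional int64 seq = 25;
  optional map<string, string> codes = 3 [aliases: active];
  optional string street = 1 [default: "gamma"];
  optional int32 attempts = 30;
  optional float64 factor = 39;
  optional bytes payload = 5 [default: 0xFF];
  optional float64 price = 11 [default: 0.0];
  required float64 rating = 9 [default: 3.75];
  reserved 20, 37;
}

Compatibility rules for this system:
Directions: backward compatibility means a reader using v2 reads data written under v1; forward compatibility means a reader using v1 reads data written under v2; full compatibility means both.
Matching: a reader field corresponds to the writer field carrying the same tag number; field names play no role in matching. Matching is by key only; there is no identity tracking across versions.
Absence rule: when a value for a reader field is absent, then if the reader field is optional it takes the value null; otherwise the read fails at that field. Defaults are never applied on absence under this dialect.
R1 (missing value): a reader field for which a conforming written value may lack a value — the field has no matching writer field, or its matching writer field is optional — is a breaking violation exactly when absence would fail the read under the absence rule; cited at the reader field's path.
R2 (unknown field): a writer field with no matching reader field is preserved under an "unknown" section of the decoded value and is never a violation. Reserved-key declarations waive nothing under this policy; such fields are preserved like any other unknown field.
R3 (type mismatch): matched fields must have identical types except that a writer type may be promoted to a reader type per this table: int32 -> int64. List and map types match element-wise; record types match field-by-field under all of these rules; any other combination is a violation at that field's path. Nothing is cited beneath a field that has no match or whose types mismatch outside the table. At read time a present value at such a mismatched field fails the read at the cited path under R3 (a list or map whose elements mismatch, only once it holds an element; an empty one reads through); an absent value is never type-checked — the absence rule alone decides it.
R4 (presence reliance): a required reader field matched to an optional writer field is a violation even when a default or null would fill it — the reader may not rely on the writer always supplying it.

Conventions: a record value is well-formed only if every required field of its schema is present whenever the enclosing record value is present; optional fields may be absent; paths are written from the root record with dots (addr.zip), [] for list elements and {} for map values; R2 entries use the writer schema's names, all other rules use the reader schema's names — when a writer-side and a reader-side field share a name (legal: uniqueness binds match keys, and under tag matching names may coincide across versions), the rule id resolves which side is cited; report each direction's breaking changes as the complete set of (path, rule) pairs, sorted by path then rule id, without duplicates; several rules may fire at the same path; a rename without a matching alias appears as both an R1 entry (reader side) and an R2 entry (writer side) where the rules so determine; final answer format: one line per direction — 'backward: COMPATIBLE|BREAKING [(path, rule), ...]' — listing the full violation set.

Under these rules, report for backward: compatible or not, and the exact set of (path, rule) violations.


each type pair in Ticket: writer, then reader
backward for Ticket (reader v2, writer v1):
  seq: no writer match
  codes <- codes (map<string, string> -> map<string, string>, writer optional)
  street <- street (string -> string, writer optional)
  attempts: no writer match
  factor: no writer match
  payload <- payload (bytes -> bytes, writer optional)
  price <- price (float64 -> float64, writer optional)
  rating <- rating (float64 -> float64, writer required)
  => backward: COMPATIBLE
the rest of the Ticket diff is inert for this question:
  added field seq to record Ticket: optional int64, tag 25 (in v2 it sits immediately before codes) -> triggers nothing under Ticket's printed rules — same verdict
  added field factor to record Ticket: optional float64, tag 39 (in v2 it sits immediately before payload) -> triggers nothing under Ticket's printed rules — same verdict
  added field attempts to record Ticket: optional int32, tag 30 (in v2 it sits immediately before payload) -> triggers nothing under Ticket's printed rules — same verdict

backward: COMPATIBLE []


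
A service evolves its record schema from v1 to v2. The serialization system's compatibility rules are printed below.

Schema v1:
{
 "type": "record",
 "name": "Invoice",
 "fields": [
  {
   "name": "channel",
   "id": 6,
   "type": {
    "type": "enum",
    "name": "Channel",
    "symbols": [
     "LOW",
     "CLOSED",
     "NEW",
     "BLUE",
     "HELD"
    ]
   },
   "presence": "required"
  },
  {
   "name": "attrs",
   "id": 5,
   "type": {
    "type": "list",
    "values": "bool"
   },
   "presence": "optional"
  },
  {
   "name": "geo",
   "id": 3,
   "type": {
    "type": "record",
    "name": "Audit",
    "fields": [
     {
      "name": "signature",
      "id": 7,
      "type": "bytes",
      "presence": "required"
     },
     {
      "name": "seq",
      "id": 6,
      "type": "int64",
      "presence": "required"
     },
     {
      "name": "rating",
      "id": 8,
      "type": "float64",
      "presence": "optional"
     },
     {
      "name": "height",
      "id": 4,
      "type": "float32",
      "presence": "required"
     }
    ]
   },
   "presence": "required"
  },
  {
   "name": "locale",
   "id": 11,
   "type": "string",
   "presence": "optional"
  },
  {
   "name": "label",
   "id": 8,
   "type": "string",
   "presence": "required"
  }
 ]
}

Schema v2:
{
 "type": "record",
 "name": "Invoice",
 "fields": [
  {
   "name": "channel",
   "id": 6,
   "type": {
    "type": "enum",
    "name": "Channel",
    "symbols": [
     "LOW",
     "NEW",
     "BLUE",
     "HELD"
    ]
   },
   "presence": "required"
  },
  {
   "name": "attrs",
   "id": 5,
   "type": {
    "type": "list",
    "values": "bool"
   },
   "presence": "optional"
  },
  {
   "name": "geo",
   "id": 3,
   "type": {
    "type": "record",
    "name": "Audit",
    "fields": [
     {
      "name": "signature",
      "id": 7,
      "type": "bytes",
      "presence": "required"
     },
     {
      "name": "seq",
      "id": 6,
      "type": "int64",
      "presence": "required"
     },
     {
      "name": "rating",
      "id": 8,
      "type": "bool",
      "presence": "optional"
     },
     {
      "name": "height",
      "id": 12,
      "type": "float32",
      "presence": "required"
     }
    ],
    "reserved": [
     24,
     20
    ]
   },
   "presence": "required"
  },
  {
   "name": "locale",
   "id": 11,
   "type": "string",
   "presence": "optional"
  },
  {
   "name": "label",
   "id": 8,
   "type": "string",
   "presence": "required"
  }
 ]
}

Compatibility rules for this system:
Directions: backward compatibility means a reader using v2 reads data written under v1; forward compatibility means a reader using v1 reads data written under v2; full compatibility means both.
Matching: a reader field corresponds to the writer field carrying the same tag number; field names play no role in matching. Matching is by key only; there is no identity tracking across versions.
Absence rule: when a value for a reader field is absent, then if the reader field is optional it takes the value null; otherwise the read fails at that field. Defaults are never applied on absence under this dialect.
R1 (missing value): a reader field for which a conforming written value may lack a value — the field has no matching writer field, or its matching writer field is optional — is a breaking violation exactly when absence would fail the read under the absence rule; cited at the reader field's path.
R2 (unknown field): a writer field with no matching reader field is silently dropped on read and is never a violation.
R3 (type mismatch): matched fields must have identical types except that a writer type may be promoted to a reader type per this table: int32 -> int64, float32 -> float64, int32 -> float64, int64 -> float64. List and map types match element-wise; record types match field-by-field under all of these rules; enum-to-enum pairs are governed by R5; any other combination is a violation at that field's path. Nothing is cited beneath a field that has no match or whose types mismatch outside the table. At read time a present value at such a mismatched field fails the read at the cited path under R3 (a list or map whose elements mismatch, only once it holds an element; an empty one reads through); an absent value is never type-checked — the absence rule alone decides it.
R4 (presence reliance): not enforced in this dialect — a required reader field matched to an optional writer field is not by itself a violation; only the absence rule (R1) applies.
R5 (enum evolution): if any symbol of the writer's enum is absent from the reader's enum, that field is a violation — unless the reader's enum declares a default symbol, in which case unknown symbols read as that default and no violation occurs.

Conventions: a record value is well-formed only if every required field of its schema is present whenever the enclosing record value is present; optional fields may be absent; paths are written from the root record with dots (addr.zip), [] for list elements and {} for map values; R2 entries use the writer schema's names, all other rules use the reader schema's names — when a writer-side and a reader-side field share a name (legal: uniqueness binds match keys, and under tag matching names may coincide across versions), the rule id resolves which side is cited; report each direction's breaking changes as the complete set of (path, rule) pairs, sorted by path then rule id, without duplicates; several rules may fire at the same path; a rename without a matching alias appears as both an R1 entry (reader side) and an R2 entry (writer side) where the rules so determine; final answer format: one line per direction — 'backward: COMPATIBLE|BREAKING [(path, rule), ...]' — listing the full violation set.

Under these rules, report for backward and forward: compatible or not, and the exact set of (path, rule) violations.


backward: BREAKING [(channel, R5), (geo.height, R1), (geo.rating, R3)]; forward: BREAKING [(geo.height, R1), (geo.rating, R3)]

arrows below run writer -> reader for Invoice
backward on Invoice — v2 reading data written by v1:
  channel: paired with writer channel (Channel -> Channel; writer required)
  attrs: paired with writer attrs (list<bool> -> list<bool>; writer optional)
  geo: paired with writer geo (Audit -> Audit; writer required)
  locale: paired with writer locale (string -> string; writer optional)
  label: paired with writer label (string -> string; writer required)
  geo.signature: paired with writer geo.signature (bytes -> bytes; writer required)
  geo.seq: paired with writer geo.seq (int64 -> int64; writer required)
  geo.rating: paired with writer geo.rating (float64 -> bool; writer optional)
  no writer field matches reader geo.height
  writer field geo.height has no reader counterpart
  breaking: (channel, R5)
  breaking: (geo.height, R1)
  breaking: (geo.rating, R3)
  => backward verdict for Invoice: BREAKING, 3 violation(s)
forward on Invoice — v1 reading data written by v2:
  channel: paired with writer channel (Channel -> Channel; writer required)
  attrs: paired with writer attrs (list<bool> -> list<bool>; writer optional)
  geo: paired with writer geo (Audit -> Audit; writer required)
  locale: paired with writer locale (string -> string; writer optional)
  label: paired with writer label (string -> string; writer required)
  geo.signature: paired with writer geo.signature (bytes -> bytes; writer required)
  geo.seq: paired with writer geo.seq (int64 -> int64; writer required)
  geo.rating: paired with writer geo.rating (bool -> float64; writer optional)
  no writer field matches reader geo.height
  writer field geo.height has no reader counterpart
  breaking: (geo.height, R1)
  breaking: (geo.rating, R3)
  => forward verdict for Invoice: BREAKING, 2 violation(s)


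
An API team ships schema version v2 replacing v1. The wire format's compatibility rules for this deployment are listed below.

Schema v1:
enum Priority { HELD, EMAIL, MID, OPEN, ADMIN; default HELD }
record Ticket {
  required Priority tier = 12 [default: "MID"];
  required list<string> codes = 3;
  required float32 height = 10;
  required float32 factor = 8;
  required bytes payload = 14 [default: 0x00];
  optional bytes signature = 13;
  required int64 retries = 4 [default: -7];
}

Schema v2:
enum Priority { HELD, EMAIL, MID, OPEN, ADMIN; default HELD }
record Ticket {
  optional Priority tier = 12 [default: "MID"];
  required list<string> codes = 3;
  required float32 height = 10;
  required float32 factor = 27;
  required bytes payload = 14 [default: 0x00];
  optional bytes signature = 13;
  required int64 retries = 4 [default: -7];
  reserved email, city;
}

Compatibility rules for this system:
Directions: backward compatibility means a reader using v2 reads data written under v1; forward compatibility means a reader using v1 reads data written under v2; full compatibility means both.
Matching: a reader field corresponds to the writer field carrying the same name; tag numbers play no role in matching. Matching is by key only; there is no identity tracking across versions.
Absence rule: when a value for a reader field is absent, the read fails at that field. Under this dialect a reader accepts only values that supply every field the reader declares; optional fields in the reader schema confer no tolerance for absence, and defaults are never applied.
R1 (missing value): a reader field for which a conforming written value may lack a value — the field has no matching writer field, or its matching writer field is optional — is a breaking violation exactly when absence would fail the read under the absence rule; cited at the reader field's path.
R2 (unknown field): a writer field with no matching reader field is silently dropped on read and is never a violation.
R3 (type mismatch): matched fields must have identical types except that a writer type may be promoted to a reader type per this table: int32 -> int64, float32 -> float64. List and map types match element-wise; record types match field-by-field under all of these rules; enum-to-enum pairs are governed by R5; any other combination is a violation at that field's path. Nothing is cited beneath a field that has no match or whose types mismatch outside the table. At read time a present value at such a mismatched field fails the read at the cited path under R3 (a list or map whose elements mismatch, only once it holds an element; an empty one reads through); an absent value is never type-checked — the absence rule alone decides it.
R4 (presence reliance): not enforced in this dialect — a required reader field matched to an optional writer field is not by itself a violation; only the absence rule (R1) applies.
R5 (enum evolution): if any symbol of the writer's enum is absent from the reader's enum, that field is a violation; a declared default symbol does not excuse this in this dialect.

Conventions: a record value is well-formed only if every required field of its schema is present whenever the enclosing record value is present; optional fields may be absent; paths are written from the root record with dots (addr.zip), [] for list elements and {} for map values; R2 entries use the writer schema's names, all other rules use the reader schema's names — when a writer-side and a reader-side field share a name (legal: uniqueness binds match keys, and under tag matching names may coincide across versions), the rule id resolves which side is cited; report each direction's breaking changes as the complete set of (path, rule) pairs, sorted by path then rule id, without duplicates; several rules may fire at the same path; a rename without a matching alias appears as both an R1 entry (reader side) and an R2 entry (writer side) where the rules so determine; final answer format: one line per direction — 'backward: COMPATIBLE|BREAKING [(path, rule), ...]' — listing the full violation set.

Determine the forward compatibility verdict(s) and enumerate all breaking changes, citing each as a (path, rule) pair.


forward: BREAKING [(signature, R1), (tier, R1)]

arrows below run writer -> reader for Ticket
forward pass over Ticket, reader schema v1, writer schema v2:
  tier <- tier (Priority -> Priority, writer optional)
  codes <- codes (list<string> -> list<string>, writer required)
  height <- height (float32 -> float32, writer required)
  factor <- factor (float32 -> float32, writer required)
  payload <- payload (bytes -> bytes, writer required)
  signature <- signature (bytes -> bytes, writer optional)
  retries <- retries (int64 -> int64, writer required)
  R1 fires at signature
  R1 fires at tier
  forward on Ticket therefore BREAKING (2)
remaining Ticket differences; none change what is asked:
  field factor in record Ticket: tag 8 changed to 27 -> no rule fires on it in Ticket's dialect; the asked verdict holds


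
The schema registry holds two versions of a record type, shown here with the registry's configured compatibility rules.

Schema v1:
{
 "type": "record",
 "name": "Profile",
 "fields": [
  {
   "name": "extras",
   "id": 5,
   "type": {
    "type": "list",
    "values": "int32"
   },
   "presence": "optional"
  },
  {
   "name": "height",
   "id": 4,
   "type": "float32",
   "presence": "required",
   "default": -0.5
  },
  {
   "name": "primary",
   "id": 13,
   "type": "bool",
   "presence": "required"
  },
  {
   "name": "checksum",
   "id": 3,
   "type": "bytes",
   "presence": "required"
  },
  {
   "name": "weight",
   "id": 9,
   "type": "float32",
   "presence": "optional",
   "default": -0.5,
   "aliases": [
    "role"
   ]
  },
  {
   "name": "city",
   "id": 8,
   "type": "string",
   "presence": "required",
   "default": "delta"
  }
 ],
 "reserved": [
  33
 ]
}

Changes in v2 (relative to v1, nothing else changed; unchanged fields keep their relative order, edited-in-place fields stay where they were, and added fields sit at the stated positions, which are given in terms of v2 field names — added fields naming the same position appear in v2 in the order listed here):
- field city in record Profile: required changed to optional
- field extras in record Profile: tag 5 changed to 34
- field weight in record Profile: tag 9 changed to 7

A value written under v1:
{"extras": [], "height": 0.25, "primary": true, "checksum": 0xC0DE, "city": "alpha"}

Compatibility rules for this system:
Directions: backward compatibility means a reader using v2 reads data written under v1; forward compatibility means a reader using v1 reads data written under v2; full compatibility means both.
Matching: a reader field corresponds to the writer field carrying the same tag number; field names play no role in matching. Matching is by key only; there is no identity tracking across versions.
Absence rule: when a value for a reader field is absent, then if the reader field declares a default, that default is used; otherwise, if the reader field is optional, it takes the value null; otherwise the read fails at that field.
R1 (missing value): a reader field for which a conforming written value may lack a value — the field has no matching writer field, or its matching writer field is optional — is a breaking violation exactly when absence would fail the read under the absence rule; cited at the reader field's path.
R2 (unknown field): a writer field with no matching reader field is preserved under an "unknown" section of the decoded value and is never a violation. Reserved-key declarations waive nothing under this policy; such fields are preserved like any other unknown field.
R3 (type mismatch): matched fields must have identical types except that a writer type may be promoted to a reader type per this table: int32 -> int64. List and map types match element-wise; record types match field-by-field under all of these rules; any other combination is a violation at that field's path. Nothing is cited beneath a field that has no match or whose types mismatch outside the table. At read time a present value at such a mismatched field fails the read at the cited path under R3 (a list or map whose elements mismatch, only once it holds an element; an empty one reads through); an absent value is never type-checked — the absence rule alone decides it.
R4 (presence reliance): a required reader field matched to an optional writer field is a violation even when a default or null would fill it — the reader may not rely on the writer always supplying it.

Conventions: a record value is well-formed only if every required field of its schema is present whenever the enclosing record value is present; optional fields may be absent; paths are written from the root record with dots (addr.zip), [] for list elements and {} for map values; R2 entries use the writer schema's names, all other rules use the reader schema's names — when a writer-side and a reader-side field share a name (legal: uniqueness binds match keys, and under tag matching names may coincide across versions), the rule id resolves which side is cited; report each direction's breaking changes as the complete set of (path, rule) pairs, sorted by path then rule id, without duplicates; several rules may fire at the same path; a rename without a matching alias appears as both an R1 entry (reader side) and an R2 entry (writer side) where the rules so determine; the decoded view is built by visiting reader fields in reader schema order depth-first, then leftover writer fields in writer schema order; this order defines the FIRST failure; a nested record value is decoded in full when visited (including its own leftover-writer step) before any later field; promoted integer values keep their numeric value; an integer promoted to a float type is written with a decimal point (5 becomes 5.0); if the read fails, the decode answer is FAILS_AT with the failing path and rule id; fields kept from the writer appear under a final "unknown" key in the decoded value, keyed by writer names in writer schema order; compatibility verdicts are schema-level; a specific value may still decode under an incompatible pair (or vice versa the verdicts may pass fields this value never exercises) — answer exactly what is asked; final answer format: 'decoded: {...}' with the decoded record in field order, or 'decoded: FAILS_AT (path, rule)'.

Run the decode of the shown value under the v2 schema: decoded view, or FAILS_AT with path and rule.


decoded: {"extras": null, "height": 0.25, "primary": true, "checksum": 0xC0DE, "weight": -0.5, "city": "alpha", "unknown": {"extras": []}}

each type pair in Profile: writer, then reader
migrating the Profile value to v2:
  extras := null (absent, optional -> null)
  height := 0.25
  primary := true
  checksum := 0xC0DE
  weight := -0.5 (absent -> default)
  city := "alpha"
  writer extras: kept under "unknown"
  => decoded: {"extras": null, "height": 0.25, "primary": true, "checksum": 0xC0DE, "weight": -0.5, "city": "alpha", "unknown": {"extras": []}}
remaining Profile differences; none change what is asked:
  field city in record Profile: required changed to optional -> shifts the Profile verdicts, not this decode
  field weight in record Profile: tag 9 changed to 7 -> inert under this dialect — no rule fires on Profile and the result does not move


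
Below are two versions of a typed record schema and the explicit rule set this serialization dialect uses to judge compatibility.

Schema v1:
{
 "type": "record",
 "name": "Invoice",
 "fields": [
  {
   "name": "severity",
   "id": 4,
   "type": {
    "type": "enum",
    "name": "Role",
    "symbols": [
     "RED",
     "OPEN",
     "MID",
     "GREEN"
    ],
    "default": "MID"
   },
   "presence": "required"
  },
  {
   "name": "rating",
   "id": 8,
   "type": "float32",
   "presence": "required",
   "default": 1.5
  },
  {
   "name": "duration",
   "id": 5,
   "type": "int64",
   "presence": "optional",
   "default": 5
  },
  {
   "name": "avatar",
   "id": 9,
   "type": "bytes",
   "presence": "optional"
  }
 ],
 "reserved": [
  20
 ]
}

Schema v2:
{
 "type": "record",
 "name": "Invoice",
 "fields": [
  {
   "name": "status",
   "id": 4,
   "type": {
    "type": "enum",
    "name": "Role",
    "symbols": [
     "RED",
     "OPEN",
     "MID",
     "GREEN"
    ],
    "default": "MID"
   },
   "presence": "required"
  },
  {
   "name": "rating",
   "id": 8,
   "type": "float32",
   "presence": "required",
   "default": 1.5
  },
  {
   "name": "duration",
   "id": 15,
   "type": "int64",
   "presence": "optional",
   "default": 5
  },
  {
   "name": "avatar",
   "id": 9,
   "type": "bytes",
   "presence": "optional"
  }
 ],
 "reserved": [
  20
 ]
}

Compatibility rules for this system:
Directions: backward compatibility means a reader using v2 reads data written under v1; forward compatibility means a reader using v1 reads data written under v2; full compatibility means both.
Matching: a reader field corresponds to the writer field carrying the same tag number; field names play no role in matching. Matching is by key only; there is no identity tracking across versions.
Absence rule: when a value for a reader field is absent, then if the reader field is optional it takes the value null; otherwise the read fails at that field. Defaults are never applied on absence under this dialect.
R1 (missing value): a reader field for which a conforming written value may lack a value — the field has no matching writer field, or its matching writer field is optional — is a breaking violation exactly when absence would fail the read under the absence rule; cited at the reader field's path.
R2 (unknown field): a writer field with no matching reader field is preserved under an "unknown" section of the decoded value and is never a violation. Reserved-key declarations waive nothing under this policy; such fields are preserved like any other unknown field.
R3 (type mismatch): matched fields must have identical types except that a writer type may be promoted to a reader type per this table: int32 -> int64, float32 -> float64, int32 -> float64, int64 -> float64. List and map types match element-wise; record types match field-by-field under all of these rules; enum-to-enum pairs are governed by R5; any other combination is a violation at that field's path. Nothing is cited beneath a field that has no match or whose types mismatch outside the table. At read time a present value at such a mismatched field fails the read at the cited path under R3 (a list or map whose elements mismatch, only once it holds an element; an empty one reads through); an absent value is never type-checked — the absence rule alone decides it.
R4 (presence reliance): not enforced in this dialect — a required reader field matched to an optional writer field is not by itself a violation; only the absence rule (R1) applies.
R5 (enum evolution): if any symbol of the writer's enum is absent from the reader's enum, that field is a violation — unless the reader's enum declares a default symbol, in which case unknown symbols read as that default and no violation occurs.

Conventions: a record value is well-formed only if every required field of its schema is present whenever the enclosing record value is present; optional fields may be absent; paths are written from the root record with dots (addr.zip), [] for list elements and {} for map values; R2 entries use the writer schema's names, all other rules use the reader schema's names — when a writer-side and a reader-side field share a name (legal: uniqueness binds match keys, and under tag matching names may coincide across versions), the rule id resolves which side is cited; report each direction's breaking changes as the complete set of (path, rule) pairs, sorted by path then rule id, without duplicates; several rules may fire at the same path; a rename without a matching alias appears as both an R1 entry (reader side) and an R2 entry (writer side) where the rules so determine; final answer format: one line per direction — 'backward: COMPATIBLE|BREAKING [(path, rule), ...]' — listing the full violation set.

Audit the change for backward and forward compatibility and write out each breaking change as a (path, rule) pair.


each type pair in Invoice: writer, then reader
checking backward for Invoice: reader v2 against writer v1:
  status: paired with writer severity (Role -> Role; writer required)
  rating: paired with writer rating (float32 -> float32; writer required)
  duration has no writer counterpart
  avatar: paired with writer avatar (bytes -> bytes; writer optional)
  duration (writer side), unknown to reader
  nothing fires on Invoice: backward is COMPATIBLE
checking forward for Invoice: reader v1 against writer v2:
  severity: paired with writer status (Role -> Role; writer required)
  rating: paired with writer rating (float32 -> float32; writer required)
  duration has no writer counterpart
  avatar: paired with writer avatar (bytes -> bytes; writer optional)
  duration (writer side), unknown to reader
  nothing fires on Invoice: forward is COMPATIBLE

backward: COMPATIBLE []; forward: COMPATIBLE []


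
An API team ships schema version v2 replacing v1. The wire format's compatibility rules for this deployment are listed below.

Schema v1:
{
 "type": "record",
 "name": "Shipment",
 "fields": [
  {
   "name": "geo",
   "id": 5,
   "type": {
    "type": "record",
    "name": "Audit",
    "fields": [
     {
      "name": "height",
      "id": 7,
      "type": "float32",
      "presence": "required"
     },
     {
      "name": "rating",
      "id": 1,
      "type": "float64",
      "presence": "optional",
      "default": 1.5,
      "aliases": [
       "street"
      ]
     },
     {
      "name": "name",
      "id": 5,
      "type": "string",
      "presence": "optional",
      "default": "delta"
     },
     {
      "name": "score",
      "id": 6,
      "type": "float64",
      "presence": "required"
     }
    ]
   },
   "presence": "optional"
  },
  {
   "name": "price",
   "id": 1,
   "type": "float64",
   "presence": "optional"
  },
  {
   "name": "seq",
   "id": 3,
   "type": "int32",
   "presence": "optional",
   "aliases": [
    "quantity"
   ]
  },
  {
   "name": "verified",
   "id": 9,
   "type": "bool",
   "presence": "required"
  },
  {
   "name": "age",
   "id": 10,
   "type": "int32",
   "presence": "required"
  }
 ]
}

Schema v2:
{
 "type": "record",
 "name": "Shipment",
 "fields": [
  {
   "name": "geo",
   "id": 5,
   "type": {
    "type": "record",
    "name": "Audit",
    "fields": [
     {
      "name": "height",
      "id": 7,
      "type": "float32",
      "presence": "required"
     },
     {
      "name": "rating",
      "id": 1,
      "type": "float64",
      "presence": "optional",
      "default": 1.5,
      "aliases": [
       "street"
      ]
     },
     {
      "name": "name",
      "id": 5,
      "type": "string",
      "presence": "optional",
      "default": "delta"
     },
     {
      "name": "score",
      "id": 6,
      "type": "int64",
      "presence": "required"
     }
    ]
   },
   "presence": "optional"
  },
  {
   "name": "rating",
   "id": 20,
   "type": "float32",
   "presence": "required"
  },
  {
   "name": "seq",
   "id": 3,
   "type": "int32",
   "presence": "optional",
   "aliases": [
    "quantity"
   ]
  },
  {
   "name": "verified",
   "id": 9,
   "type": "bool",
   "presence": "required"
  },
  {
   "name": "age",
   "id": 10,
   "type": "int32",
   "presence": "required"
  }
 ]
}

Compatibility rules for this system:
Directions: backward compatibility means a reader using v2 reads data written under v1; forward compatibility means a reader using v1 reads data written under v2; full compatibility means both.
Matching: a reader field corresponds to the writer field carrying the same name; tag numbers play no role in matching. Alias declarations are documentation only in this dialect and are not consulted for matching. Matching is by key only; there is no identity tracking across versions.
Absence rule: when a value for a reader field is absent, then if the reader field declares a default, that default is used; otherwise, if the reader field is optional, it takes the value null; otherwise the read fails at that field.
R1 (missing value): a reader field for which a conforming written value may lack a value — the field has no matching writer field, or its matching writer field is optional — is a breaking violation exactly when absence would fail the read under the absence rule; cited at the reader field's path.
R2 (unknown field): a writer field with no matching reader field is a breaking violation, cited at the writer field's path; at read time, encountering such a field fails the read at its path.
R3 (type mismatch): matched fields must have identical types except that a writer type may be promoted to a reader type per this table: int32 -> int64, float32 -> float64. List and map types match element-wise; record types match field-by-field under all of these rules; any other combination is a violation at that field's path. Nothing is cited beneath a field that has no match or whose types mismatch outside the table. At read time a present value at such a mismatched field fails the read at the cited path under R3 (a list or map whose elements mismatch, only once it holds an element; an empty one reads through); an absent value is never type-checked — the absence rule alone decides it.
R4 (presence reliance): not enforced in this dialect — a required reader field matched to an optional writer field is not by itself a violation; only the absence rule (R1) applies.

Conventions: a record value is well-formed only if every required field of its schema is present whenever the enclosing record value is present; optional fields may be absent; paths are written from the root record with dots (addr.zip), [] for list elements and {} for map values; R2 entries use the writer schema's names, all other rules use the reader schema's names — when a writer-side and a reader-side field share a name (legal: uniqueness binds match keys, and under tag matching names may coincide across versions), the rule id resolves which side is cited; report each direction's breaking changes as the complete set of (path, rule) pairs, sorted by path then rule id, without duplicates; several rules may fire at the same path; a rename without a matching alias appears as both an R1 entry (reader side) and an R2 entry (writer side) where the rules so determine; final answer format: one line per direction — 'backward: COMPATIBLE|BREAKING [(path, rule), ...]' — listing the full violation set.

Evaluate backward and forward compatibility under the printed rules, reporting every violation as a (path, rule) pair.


in Shipment below, arrows point writer -> reader
backward pass over Shipment, reader schema v2, writer schema v1:
  geo: paired with writer geo (Audit -> Audit; writer optional)
  rating has no writer counterpart
  seq: paired with writer seq (int32 -> int32; writer optional)
  verified: paired with writer verified (bool -> bool; writer required)
  age: paired with writer age (int32 -> int32; writer required)
  leftover writer field: price
  geo.height: paired with writer geo.height (float32 -> float32; writer required)
  geo.rating: paired with writer geo.rating (float64 -> float64; writer optional)
  geo.name: paired with writer geo.name (string -> string; writer optional)
  geo.score: paired with writer geo.score (float64 -> int64; writer required)
  violation R3 at geo.score
  violation R2 at price
  violation R1 at rating
  => backward verdict for Shipment: BREAKING, 3 violation(s)
forward pass over Shipment, reader schema v1, writer schema v2:
  geo: paired with writer geo (Audit -> Audit; writer optional)
  price has no writer counterpart
  seq: paired with writer seq (int32 -> int32; writer optional)
  verified: paired with writer verified (bool -> bool; writer required)
  age: paired with writer age (int32 -> int32; writer required)
  leftover writer field: rating
  geo.height: paired with writer geo.height (float32 -> float32; writer required)
  geo.rating: paired with writer geo.rating (float64 -> float64; writer optional)
  geo.name: paired with writer geo.name (string -> string; writer optional)
  geo.score: paired with writer geo.score (int64 -> float64; writer required)
  violation R3 at geo.score
  violation R2 at rating
  => forward verdict for Shipment: BREAKING, 2 violation(s)

backward: BREAKING [(geo.score, R3), (price, R2), (rating, R1)]; forward: BREAKING [(geo.score, R3), (rating, R2)]
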